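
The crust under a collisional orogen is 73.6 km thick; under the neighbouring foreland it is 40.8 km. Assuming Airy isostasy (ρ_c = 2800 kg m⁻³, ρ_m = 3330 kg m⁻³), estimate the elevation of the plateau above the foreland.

Excess crust Δ = 73.6 km − 40.8 km = 32.8 km, split between elevation h and root r with h + r = Δ.
Airy balance ρ_c h = (ρ_m − ρ_c) r gives r = h ρ_c/(ρ_m − ρ_c), so h (1 + ρ_c/(ρ_m − ρ_c)) = Δ, i.e. h = Δ (ρ_m − ρ_c)/ρ_m.
h = 32.8 km × 530/3330 = 5.22 km.

5.22 km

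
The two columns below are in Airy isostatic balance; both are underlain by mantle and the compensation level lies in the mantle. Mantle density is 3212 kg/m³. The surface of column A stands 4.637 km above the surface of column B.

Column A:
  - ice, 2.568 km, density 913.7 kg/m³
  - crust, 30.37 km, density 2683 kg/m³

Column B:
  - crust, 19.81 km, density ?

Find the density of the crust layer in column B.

Take the compensation level at the base of the deeper column (depth z_c below the surface of column A) and equate Σ ρ_i t_i down to z_c; mantle fills any gap and the z_c terms cancel.
Column A: 2.568×913.7 + 30.37×2683 + (z_c − 32.938)×3212
Column B: 4.637×0 + 19.81×ρ + (z_c − 4.637 − 19.81)×3212
The z_c×3212 term appears on both sides and cancels. Collect the known terms of each column as K = Σ(ρt)_known − 3212 × (depth of known layers): K_A = 83829.0916 − 3212×32.938 = −21967.7644; K_B = 0 − 3212×(4.637 + 19.81) = −78523.764.
Balance: K_A = K_B + 19.81×ρ, so ρ = (K_A − K_B)/19.81 = 56556/19.81 = 2850 kg/m³.

2850 kg/m³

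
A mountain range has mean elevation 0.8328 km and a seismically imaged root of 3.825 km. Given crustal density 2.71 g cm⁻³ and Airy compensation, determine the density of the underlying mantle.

3.3 g cm⁻³

Airy balance: ρ_c h = (ρ_m − ρ_c) r → ρ_m = ρ_c (1 + h/r).
ρ_m = 2.71 × (1 + 0.8328 km/3.825 km) = 3.3 g cm⁻³.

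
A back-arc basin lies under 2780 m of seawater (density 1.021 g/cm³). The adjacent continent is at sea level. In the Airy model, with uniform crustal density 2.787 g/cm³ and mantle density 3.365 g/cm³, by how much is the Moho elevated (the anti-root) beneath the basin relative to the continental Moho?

By Archimedes' principle applied to the lithosphere: replacing crust with seawater at the top is compensated by replacing crust with mantle at the base: d (ρ_c − ρ_w) = a (ρ_m − ρ_c).
a = d (ρ_c − ρ_w)/(ρ_m − ρ_c) = 2780 m × 1.766/0.578 = 8490 m.

8490 m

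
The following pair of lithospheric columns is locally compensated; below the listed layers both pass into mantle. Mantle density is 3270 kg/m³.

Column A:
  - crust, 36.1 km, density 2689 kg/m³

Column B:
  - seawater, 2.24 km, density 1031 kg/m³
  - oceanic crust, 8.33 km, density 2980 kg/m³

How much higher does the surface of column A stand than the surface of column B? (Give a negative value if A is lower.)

4.14 km

For any compensation level in the mantle, the mantle terms cancel and isostasy reduces to e = (Σt_A − Σt_B) − (Σ(ρt)_A − Σ(ρt)_B) / ρ_m.
Σt_A = 36.1 km; Σt_B = 10.57 km; Σ(ρt)_A = 97072.9; Σ(ρt)_B = 27132.84 (in km·kg/m³).
e = (36.1 − 10.57) − (97072.9 − 27132.84) / 3270 = 4.14 km.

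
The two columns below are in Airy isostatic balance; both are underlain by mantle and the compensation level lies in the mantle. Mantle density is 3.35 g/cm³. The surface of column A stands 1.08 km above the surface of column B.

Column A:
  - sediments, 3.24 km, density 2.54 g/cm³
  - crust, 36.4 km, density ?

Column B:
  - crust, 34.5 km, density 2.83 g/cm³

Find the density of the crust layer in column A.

Take the compensation level at the base of the deeper column (depth z_c below the surface of column A) and equate Σ ρ_i t_i down to z_c; mantle fills any gap and the z_c terms cancel.
Column A: 3.24×2.54 + 36.4×ρ + (z_c − 39.64)×3.35
Column B: 1.08×0 + 34.5×2.83 + (z_c − 1.08 − 34.5)×3.35
The z_c×3.35 term appears on both sides and cancels. Collect the known terms of each column as K = Σ(ρt)_known − 3.35 × (depth of known layers): K_A = 8.2296 − 3.35×39.64 = −124.5644; K_B = 97.635 − 3.35×(1.08 + 34.5) = −21.558.
Balance: K_A + 36.4×ρ = K_B, so ρ = (K_B − K_A)/36.4 = 103.006/36.4 = 2.83 g/cm³.

2.83 g/cm³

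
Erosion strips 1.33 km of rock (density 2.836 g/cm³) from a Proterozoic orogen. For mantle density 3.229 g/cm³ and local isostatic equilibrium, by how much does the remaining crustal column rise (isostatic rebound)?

1.17 km

Unloading: uplift u = e ρ_c/ρ_m = 1.33 km × 2.836/3.229 = 1.17 km.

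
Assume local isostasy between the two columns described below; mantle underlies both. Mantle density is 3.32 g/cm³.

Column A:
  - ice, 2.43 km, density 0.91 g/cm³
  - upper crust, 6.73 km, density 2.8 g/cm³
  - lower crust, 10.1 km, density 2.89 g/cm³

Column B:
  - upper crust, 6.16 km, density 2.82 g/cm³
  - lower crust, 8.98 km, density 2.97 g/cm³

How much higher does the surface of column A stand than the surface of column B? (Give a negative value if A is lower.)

For any compensation level in the mantle, the mantle terms cancel and isostasy reduces to e = (Σt_A − Σt_B) − (Σ(ρt)_A − Σ(ρt)_B) / ρ_m.
Σt_A = 19.26 km; Σt_B = 15.14 km; Σ(ρt)_A = 50.2443; Σ(ρt)_B = 44.0418 (in km·g/cm³).
e = (19.26 − 15.14) − (50.2443 − 44.0418) / 3.32 = 2.25 km.

2.25 km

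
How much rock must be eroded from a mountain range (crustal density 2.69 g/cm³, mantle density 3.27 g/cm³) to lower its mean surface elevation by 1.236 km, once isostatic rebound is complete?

Net drop Δ = e − u = e − e ρ_c/ρ_m = e (ρ_m − ρ_c)/ρ_m.
e = Δ ρ_m/(ρ_m − ρ_c) = 1.236 km × 3.27/0.58 = 6.97 km.

6.97 km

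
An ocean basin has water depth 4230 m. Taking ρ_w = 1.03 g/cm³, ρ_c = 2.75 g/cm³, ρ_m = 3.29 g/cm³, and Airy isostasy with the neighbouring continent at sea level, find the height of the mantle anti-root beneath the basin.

13500 m

In Airy isostatic equilibrium: replacing crust with seawater at the top is compensated by replacing crust with mantle at the base: d (ρ_c − ρ_w) = a (ρ_m − ρ_c).
a = d (ρ_c − ρ_w)/(ρ_m − ρ_c) = 4230 m × 1.72/0.54 = 13500 m.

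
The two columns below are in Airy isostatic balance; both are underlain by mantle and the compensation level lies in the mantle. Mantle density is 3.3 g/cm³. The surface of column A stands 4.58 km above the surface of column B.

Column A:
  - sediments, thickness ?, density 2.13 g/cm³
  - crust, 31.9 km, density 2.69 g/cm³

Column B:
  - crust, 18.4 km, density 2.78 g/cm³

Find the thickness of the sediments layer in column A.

4.46 km

Take the compensation level at the base of the deeper column (depth z_c below the surface of column A) and equate Σ ρ_i t_i down to z_c; mantle fills any gap and the z_c terms cancel.
Column A: x×2.13 + 31.9×2.69 + (z_c − 31.9 − x)×3.3
Column B: 4.58×0 + 18.4×2.78 + (z_c − 4.58 − 18.4)×3.3
The z_c×3.3 term appears on both sides and cancels. Collect the known terms of each column as K = Σ(ρt)_known − 3.3 × (depth of known layers): K_A = 85.811 − 3.3×31.9 = −19.459; K_B = 51.152 − 3.3×(4.58 + 18.4) = −24.682.
Balance: K_A − x×(3.3 − 2.13) = K_B, so x = (K_A − K_B)/(3.3 − 2.13) = 5.223/1.17 = 4.46 km.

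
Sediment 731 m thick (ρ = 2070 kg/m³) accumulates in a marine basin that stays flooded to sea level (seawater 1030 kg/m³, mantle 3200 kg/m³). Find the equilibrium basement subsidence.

350 m

Submarine loading: the sediment displaces seawater, and the subsidence is in turn flooded, so s (ρ_m − ρ_w) = t (ρ_sed − ρ_w).
s = 731 m × (2070 − 1030) / (3200 − 1030) = 350 m.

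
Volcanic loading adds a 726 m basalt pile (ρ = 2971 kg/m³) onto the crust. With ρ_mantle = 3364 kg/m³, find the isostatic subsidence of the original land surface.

Subaerial loading: s = t ρ_load / ρ_m.
s = 726 m × 2971/3364 = 641 m.

641 m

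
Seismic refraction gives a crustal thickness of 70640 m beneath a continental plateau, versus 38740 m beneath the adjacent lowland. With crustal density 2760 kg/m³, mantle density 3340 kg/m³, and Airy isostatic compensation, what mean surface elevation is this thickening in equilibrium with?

Excess crust Δ = 70640 m − 38740 m = 31900 m, split between elevation h and root r with h + r = Δ.
Airy balance ρ_c h = (ρ_m − ρ_c) r gives r = h ρ_c/(ρ_m − ρ_c), so h (1 + ρ_c/(ρ_m − ρ_c)) = Δ, i.e. h = Δ (ρ_m − ρ_c)/ρ_m.
h = 31900 m × 580/3340 = 5540 m.

5540 m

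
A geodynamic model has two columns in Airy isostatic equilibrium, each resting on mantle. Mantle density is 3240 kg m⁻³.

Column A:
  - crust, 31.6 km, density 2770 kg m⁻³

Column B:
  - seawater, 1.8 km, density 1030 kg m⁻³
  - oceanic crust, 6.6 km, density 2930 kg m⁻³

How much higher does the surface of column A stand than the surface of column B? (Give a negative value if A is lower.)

2.72 km

For any compensation level in the mantle, the mantle terms cancel and isostasy reduces to e = (Σt_A − Σt_B) − (Σ(ρt)_A − Σ(ρt)_B) / ρ_m.
Σt_A = 31.6 km; Σt_B = 8.4 km; Σ(ρt)_A = 87532; Σ(ρt)_B = 21192 (in km·kg m⁻³).
e = (31.6 − 8.4) − (87532 − 21192) / 3240 = 2.72 km.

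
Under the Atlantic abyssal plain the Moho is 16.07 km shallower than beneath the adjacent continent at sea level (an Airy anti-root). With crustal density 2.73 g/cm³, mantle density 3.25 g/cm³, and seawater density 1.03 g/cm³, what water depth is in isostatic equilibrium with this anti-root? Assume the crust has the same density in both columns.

4.92 km

Replacing a thickness d of crust by seawater at the top must be balanced by replacing crust with mantle at the base: d (ρ_c − ρ_w) = a (ρ_m − ρ_c).
d = a (ρ_m − ρ_c)/(ρ_c − ρ_w) = 16.07 km × 0.52/1.7 = 4.92 km.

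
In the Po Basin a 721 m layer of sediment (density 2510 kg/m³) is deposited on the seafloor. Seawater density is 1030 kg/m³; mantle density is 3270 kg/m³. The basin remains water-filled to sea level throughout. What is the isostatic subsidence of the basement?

Submarine loading: the sediment displaces seawater, and the subsidence is in turn flooded, so s (ρ_m − ρ_w) = t (ρ_sed − ρ_w).
s = 721 m × (2510 − 1030) / (3270 − 1030) = 476 m.

476 m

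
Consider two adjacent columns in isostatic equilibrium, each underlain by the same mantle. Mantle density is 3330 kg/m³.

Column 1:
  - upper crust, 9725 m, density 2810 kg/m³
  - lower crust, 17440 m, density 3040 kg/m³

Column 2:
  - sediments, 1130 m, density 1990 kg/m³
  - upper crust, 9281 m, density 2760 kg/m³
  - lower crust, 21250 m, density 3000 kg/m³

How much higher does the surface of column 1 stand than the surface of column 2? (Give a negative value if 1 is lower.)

For any compensation level in the mantle, the mantle terms cancel and isostasy reduces to e = (Σt_1 − Σt_2) − (Σ(ρt)_1 − Σ(ρt)_2) / ρ_m.
Σt_1 = 27165 m; Σt_2 = 31661 m; Σ(ρt)_1 = 80344850; Σ(ρt)_2 = 91614260 (in m·kg/m³).
e = (27165 − 31661) − (80344850 − 91614260) / 3330 = −1110 m.

−1110 m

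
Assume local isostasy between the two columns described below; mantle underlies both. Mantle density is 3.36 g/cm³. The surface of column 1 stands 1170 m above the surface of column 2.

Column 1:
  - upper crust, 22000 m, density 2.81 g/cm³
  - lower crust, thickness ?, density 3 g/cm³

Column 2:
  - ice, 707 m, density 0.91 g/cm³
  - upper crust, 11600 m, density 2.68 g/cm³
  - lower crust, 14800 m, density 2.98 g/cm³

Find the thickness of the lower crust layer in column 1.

Take the compensation level at the base of the deeper column (depth z_c below the surface of column 1) and equate Σ ρ_i t_i down to z_c; mantle fills any gap and the z_c terms cancel.
Column 1: 22000×2.81 + x×3 + (z_c − 22000 − x)×3.36
Column 2: 1170×0 + 707×0.91 + 11600×2.68 + 14800×2.98 + (z_c − 1170 − 27107)×3.36
The z_c×3.36 term appears on both sides and cancels. Collect the known terms of each column as K = Σ(ρt)_known − 3.36 × (depth of known layers): K_1 = 61820 − 3.36×22000 = −12100; K_2 = 75835.37 − 3.36×(1170 + 27107) = −19175.35.
Balance: K_1 − x×(3.36 − 3) = K_2, so x = (K_1 − K_2)/(3.36 − 3) = 7075.35/0.36 = 19700 m.

19700 m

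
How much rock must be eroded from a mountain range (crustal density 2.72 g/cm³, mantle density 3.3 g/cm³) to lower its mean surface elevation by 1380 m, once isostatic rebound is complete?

Net drop Δ = e − u = e − e ρ_c/ρ_m = e (ρ_m − ρ_c)/ρ_m.
e = Δ ρ_m/(ρ_m − ρ_c) = 1380 m × 3.3/0.58 = 7850 m.

7850 m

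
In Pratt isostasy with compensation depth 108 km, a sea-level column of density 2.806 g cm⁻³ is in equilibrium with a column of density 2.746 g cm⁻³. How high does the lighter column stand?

2.36 km

ρ_ref D = ρ (D + h) → h = D (ρ_ref − ρ)/ρ.
h = 108 km × (2.806 − 2.746)/2.746 = 2.36 km.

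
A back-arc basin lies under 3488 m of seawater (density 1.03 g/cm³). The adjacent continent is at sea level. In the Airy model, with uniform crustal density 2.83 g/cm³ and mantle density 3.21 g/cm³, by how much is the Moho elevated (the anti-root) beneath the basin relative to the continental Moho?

16500 m

Equating mass per unit area of the two columns: replacing crust with seawater at the top is compensated by replacing crust with mantle at the base: d (ρ_c − ρ_w) = a (ρ_m − ρ_c).
a = d (ρ_c − ρ_w)/(ρ_m − ρ_c) = 3488 m × 1.8/0.38 = 16500 m.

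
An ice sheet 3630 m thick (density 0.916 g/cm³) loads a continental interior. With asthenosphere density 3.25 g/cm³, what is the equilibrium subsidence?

1020 m

By Archimedes' principle applied to the lithosphere: the ice load ρ_ice t is balanced by mantle displaced below, ρ_m s.
s = t ρ_ice / ρ_m = 3630 m × 0.916/3.25 = 1020 m.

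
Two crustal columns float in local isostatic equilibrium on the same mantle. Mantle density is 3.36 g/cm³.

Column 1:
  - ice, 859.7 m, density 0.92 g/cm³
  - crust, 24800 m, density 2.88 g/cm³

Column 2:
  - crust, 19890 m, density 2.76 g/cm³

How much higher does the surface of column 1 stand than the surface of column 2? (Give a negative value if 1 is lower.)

For any compensation level in the mantle, the mantle terms cancel and isostasy reduces to e = (Σt_1 − Σt_2) − (Σ(ρt)_1 − Σ(ρt)_2) / ρ_m.
Σt_1 = 25659.7 m; Σt_2 = 19890 m; Σ(ρt)_1 = 72214.924; Σ(ρt)_2 = 54896.4 (in m·g/cm³).
e = (25659.7 − 19890) − (72214.924 − 54896.4) / 3.36 = 615 m.

615 m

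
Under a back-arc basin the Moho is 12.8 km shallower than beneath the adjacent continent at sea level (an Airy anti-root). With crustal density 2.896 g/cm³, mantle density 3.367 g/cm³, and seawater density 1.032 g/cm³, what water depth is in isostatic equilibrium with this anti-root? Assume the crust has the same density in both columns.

Replacing a thickness d of crust by seawater at the top must be balanced by replacing crust with mantle at the base: d (ρ_c − ρ_w) = a (ρ_m − ρ_c).
d = a (ρ_m − ρ_c)/(ρ_c − ρ_w) = 12.8 km × 0.471/1.864 = 3.23 km.

3.23 km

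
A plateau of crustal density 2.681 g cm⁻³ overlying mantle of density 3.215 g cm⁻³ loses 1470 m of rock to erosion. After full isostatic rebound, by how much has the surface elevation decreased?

Rebound u = e ρ_c/ρ_m = 1470 m × 2.681/3.215 = 1226 m.
Net surface drop = e − u = 1470 m − 1226 m = e (ρ_m − ρ_c)/ρ_m = 244 m.

244 m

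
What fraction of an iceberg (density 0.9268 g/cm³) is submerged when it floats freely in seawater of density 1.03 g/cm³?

Submerged fraction = ρ_obj/ρ_fluid = 0.9268/1.03 = 90%.

90%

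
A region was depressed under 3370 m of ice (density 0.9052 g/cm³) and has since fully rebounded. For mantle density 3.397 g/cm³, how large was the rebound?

898 m

Removing the load lets mantle flow back in; uplift u satisfies ρ_ice t = ρ_m u.
u = t ρ_ice/ρ_m = 3370 m × 0.9052/3.397 = 898 m.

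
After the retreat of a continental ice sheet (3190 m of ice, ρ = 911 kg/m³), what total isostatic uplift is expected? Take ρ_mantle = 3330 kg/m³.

873 m

Removing the load lets mantle flow back in; uplift u satisfies ρ_ice t = ρ_m u.
u = t ρ_ice/ρ_m = 3190 m × 911/3330 = 873 m.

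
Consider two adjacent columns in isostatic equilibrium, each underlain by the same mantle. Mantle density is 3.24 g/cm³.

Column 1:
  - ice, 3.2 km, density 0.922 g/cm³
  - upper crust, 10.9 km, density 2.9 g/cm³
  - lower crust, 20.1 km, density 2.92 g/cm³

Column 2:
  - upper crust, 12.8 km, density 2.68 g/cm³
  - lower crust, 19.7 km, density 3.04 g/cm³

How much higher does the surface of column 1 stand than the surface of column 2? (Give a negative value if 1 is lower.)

1.99 km

For any compensation level in the mantle, the mantle terms cancel and isostasy reduces to e = (Σt_1 − Σt_2) − (Σ(ρt)_1 − Σ(ρt)_2) / ρ_m.
Σt_1 = 34.2 km; Σt_2 = 32.5 km; Σ(ρt)_1 = 93.2524; Σ(ρt)_2 = 94.192 (in km·g/cm³).
e = (34.2 − 32.5) − (93.2524 − 94.192) / 3.24 = 1.99 km.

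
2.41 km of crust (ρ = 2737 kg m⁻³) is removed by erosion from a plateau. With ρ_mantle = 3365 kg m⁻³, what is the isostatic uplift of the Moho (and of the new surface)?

Unloading: uplift u = e ρ_c/ρ_m = 2.41 km × 2737/3365 = 1.96 km.

1.96 km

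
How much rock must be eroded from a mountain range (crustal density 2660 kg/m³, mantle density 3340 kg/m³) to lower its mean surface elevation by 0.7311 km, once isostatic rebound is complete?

Net drop Δ = e − u = e − e ρ_c/ρ_m = e (ρ_m − ρ_c)/ρ_m.
e = Δ ρ_m/(ρ_m − ρ_c) = 0.7311 km × 3340/680 = 3.59 km.

3.59 km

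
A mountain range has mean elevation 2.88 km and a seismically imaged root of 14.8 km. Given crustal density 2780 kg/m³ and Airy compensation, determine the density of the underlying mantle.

Airy balance: ρ_c h = (ρ_m − ρ_c) r → ρ_m = ρ_c (1 + h/r).
ρ_m = 2780 × (1 + 2.88 km/14.8 km) = 3320 kg/m³.

3320 kg/m³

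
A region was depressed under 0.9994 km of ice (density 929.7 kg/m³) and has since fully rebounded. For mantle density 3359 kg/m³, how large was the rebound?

Removing the load lets mantle flow back in; uplift u satisfies ρ_ice t = ρ_m u.
u = t ρ_ice/ρ_m = 0.9994 km × 929.7/3359 = 0.277 km.

0.277 km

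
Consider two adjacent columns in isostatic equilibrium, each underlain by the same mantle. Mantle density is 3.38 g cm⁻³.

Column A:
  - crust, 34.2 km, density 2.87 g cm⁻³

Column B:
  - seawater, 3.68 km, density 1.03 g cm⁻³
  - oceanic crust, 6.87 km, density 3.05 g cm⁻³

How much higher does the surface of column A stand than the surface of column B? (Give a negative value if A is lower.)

For any compensation level in the mantle, the mantle terms cancel and isostasy reduces to e = (Σt_A − Σt_B) − (Σ(ρt)_A − Σ(ρt)_B) / ρ_m.
Σt_A = 34.2 km; Σt_B = 10.55 km; Σ(ρt)_A = 98.154; Σ(ρt)_B = 24.7439 (in km·g cm⁻³).
e = (34.2 − 10.55) − (98.154 − 24.7439) / 3.38 = 1.93 km.

1.93 km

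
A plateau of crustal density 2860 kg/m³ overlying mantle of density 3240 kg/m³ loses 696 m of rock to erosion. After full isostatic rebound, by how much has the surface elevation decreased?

81.6 m

Rebound u = e ρ_c/ρ_m = 696 m × 2860/3240 = 614.4 m.
Net surface drop = e − u = 696 m − 614.4 m = e (ρ_m − ρ_c)/ρ_m = 81.6 m.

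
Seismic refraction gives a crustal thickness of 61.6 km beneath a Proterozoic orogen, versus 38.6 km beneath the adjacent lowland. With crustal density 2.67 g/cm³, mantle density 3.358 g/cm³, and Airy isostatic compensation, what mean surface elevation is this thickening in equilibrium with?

4.71 km

Excess crust Δ = 61.6 km − 38.6 km = 23 km, split between elevation h and root r with h + r = Δ.
Airy balance ρ_c h = (ρ_m − ρ_c) r gives r = h ρ_c/(ρ_m − ρ_c), so h (1 + ρ_c/(ρ_m − ρ_c)) = Δ, i.e. h = Δ (ρ_m − ρ_c)/ρ_m.
h = 23 km × 0.688/3.358 = 4.71 km.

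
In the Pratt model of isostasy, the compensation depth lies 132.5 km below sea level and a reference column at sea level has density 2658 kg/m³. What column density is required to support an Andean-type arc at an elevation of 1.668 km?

Pratt balance: ρ_ref D = ρ (D + h).
ρ = ρ_ref D/(D + h) = 2658 × 132.5 km/(132.5 km + 1.668 km) = 2620 kg/m³.

2620 kg/m³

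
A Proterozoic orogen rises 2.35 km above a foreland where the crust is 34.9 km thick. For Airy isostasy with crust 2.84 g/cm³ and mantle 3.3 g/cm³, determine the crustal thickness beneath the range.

Root depth r = h ρ_c / (ρ_m − ρ_c) = 2.35 km × 2.84 / 0.46 = 14.51 km.
Total thickness = T + h + r = 34.9 km + 2.35 km + 14.51 km = 51.8 km.

51.8 km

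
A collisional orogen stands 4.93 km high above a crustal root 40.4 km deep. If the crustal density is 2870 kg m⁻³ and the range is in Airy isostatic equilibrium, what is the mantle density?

Airy balance: ρ_c h = (ρ_m − ρ_c) r → ρ_m = ρ_c (1 + h/r).
ρ_m = 2870 × (1 + 4.93 km/40.4 km) = 3220 kg m⁻³.

3220 kg m⁻³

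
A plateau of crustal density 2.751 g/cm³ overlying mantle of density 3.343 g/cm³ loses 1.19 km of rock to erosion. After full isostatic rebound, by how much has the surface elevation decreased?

0.211 km

Rebound u = e ρ_c/ρ_m = 1.19 km × 2.751/3.343 = 0.9793 km.
Net surface drop = e − u = 1.19 km − 0.9793 km = e (ρ_m − ρ_c)/ρ_m = 0.211 km.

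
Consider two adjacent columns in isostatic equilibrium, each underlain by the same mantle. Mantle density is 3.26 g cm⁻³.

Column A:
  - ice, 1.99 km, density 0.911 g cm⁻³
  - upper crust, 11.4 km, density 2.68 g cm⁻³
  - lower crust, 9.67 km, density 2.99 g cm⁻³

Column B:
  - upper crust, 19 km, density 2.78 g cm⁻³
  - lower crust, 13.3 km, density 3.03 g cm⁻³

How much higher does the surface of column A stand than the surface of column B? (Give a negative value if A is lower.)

0.527 km

For any compensation level in the mantle, the mantle terms cancel and isostasy reduces to e = (Σt_A − Σt_B) − (Σ(ρt)_A − Σ(ρt)_B) / ρ_m.
Σt_A = 23.06 km; Σt_B = 32.3 km; Σ(ρt)_A = 61.27819; Σ(ρt)_B = 93.119 (in km·g cm⁻³).
e = (23.06 − 32.3) − (61.27819 − 93.119) / 3.26 = 0.527 km.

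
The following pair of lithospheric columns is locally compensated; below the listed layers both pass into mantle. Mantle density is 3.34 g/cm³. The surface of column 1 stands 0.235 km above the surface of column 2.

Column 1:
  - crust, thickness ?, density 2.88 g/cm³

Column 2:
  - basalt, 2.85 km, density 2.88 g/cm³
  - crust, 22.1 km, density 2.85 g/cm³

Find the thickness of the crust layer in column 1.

28.1 km

Take the compensation level at the base of the deeper column (depth z_c below the surface of column 1) and equate Σ ρ_i t_i down to z_c; mantle fills any gap and the z_c terms cancel.
Column 1: x×2.88 + (z_c − 0 − x)×3.34
Column 2: 0.235×0 + 2.85×2.88 + 22.1×2.85 + (z_c − 0.235 − 24.95)×3.34
The z_c×3.34 term appears on both sides and cancels. Collect the known terms of each column as K = Σ(ρt)_known − 3.34 × (depth of known layers): K_1 = 0 − 3.34×0 = 0; K_2 = 71.193 − 3.34×(0.235 + 24.95) = −12.9249.
Balance: K_1 − x×(3.34 − 2.88) = K_2, so x = (K_1 − K_2)/(3.34 − 2.88) = 12.9249/0.46 = 28.1 km.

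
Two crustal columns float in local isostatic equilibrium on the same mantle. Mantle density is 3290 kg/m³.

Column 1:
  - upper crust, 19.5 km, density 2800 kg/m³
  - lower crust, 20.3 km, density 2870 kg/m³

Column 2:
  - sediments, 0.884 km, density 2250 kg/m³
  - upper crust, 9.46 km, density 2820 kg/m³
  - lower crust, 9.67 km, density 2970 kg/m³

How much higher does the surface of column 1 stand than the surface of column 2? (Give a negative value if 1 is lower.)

2.92 km

For any compensation level in the mantle, the mantle terms cancel and isostasy reduces to e = (Σt_1 − Σt_2) − (Σ(ρt)_1 − Σ(ρt)_2) / ρ_m.
Σt_1 = 39.8 km; Σt_2 = 20.014 km; Σ(ρt)_1 = 112861; Σ(ρt)_2 = 57386.1 (in km·kg/m³).
e = (39.8 − 20.014) − (112861 − 57386.1) / 3290 = 2.92 km.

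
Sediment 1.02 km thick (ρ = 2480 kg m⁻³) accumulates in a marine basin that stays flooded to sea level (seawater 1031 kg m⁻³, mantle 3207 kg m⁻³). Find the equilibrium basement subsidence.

Submarine loading: the sediment displaces seawater, and the subsidence is in turn flooded, so s (ρ_m − ρ_w) = t (ρ_sed − ρ_w).
s = 1.02 km × (2480 − 1031) / (3207 − 1031) = 0.679 km.

0.679 km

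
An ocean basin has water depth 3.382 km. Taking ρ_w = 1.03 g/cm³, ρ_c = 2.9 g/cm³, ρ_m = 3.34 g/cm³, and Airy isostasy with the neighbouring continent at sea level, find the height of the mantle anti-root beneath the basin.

14.4 km

For local isostatic compensation: replacing crust with seawater at the top is compensated by replacing crust with mantle at the base: d (ρ_c − ρ_w) = a (ρ_m − ρ_c).
a = d (ρ_c − ρ_w)/(ρ_m − ρ_c) = 3.382 km × 1.87/0.44 = 14.4 km.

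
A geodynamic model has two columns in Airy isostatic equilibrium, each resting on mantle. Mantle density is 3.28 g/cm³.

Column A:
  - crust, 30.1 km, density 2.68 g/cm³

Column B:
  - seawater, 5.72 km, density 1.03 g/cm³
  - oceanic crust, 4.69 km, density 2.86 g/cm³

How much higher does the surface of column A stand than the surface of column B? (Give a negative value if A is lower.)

0.982 km

For any compensation level in the mantle, the mantle terms cancel and isostasy reduces to e = (Σt_A − Σt_B) − (Σ(ρt)_A − Σ(ρt)_B) / ρ_m.
Σt_A = 30.1 km; Σt_B = 10.41 km; Σ(ρt)_A = 80.668; Σ(ρt)_B = 19.305 (in km·g/cm³).
e = (30.1 − 10.41) − (80.668 − 19.305) / 3.28 = 0.982 km.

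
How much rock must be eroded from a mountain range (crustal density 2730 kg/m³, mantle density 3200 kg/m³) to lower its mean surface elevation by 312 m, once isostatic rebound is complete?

Net drop Δ = e − u = e − e ρ_c/ρ_m = e (ρ_m − ρ_c)/ρ_m.
e = Δ ρ_m/(ρ_m − ρ_c) = 312 m × 3200/470 = 2120 m.

2120 m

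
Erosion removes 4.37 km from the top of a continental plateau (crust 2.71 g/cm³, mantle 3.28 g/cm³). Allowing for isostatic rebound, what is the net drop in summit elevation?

0.759 km

Rebound u = e ρ_c/ρ_m = 4.37 km × 2.71/3.28 = 3.611 km.
Net surface drop = e − u = 4.37 km − 3.611 km = e (ρ_m − ρ_c)/ρ_m = 0.759 km.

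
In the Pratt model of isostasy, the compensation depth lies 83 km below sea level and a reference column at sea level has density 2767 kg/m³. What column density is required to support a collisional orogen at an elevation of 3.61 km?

Pratt balance: ρ_ref D = ρ (D + h).
ρ = ρ_ref D/(D + h) = 2767 × 83 km/(83 km + 3.61 km) = 2650 kg/m³.

2650 kg/m³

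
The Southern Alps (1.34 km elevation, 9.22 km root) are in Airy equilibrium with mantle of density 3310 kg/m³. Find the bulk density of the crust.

ρ_c h = (ρ_m − ρ_c) r → ρ_c (h + r) = ρ_m r → ρ_c = ρ_m r / (h + r).
ρ_c = 3310 × 9.22 km / (1.34 km + 9.22 km) = 2890 kg/m³.

2890 kg/m³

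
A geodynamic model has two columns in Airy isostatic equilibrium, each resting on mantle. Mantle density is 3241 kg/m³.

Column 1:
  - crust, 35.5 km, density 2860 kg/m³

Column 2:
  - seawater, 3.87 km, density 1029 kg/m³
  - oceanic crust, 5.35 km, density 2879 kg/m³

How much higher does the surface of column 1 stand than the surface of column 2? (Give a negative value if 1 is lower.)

For any compensation level in the mantle, the mantle terms cancel and isostasy reduces to e = (Σt_1 − Σt_2) − (Σ(ρt)_1 − Σ(ρt)_2) / ρ_m.
Σt_1 = 35.5 km; Σt_2 = 9.22 km; Σ(ρt)_1 = 101530; Σ(ρt)_2 = 19384.88 (in km·kg/m³).
e = (35.5 − 9.22) − (101530 − 19384.88) / 3241 = 0.934 km.

0.934 km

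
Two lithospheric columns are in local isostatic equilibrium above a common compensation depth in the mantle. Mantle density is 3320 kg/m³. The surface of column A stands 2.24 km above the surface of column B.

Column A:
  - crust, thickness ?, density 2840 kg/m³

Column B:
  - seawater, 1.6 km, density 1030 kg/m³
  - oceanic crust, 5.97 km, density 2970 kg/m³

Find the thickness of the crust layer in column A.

Take the compensation level at the base of the deeper column (depth z_c below the surface of column A) and equate Σ ρ_i t_i down to z_c; mantle fills any gap and the z_c terms cancel.
Column A: x×2840 + (z_c − 0 − x)×3320
Column B: 2.24×0 + 1.6×1030 + 5.97×2970 + (z_c − 2.24 − 7.57)×3320
The z_c×3320 term appears on both sides and cancels. Collect the known terms of each column as K = Σ(ρt)_known − 3320 × (depth of known layers): K_A = 0 − 3320×0 = 0; K_B = 19378.9 − 3320×(2.24 + 7.57) = −13190.3.
Balance: K_A − x×(3320 − 2840) = K_B, so x = (K_A − K_B)/(3320 − 2840) = 13190.3/480 = 27.5 km.

27.5 km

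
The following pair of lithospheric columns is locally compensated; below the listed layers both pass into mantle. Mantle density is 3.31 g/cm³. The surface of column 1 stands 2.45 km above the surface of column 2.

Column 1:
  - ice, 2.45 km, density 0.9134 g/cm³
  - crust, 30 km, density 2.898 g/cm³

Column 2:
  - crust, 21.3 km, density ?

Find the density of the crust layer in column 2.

Take the compensation level at the base of the deeper column (depth z_c below the surface of column 1) and equate Σ ρ_i t_i down to z_c; mantle fills any gap and the z_c terms cancel.
Column 1: 2.45×0.9134 + 30×2.898 + (z_c − 32.45)×3.31
Column 2: 2.45×0 + 21.3×ρ + (z_c − 2.45 − 21.3)×3.31
The z_c×3.31 term appears on both sides and cancels. Collect the known terms of each column as K = Σ(ρt)_known − 3.31 × (depth of known layers): K_1 = 89.17783 − 3.31×32.45 = −18.23167; K_2 = 0 − 3.31×(2.45 + 21.3) = −78.6125.
Balance: K_1 = K_2 + 21.3×ρ, so ρ = (K_1 − K_2)/21.3 = 60.3808/21.3 = 2.83 g/cm³.

2.83 g/cm³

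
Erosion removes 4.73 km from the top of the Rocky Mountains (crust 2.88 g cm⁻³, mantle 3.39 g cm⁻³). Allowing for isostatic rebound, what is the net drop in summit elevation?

0.712 km

Rebound u = e ρ_c/ρ_m = 4.73 km × 2.88/3.39 = 4.018 km.
Net surface drop = e − u = 4.73 km − 4.018 km = e (ρ_m − ρ_c)/ρ_m = 0.712 km.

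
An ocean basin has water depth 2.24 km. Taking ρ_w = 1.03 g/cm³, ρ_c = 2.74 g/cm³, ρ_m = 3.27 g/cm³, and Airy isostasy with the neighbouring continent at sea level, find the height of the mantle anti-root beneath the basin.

7.23 km

For local isostatic compensation: replacing crust with seawater at the top is compensated by replacing crust with mantle at the base: d (ρ_c − ρ_w) = a (ρ_m − ρ_c).
a = d (ρ_c − ρ_w)/(ρ_m − ρ_c) = 2.24 km × 1.71/0.53 = 7.23 km.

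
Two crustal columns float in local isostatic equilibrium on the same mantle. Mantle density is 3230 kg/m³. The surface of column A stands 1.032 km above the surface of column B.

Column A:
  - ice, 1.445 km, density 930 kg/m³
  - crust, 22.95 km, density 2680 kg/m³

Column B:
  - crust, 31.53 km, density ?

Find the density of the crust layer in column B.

Take the compensation level at the base of the deeper column (depth z_c below the surface of column A) and equate Σ ρ_i t_i down to z_c; mantle fills any gap and the z_c terms cancel.
Column A: 1.445×930 + 22.95×2680 + (z_c − 24.395)×3230
Column B: 1.032×0 + 31.53×ρ + (z_c − 1.032 − 31.53)×3230
The z_c×3230 term appears on both sides and cancels. Collect the known terms of each column as K = Σ(ρt)_known − 3230 × (depth of known layers): K_A = 62849.85 − 3230×24.395 = −15946; K_B = 0 − 3230×(1.032 + 31.53) = −105175.26.
Balance: K_A = K_B + 31.53×ρ, so ρ = (K_A − K_B)/31.53 = 89229.3/31.53 = 2830 kg/m³.

2830 kg/m³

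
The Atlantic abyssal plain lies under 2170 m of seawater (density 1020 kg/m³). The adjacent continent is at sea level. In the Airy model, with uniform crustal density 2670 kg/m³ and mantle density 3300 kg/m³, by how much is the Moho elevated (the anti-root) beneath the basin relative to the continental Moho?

5680 m

Balancing pressure at the compensation depth: replacing crust with seawater at the top is compensated by replacing crust with mantle at the base: d (ρ_c − ρ_w) = a (ρ_m − ρ_c).
a = d (ρ_c − ρ_w)/(ρ_m − ρ_c) = 2170 m × 1650/630 = 5680 m.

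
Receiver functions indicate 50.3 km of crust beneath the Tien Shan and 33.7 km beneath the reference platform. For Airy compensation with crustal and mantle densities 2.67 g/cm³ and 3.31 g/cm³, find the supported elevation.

Excess crust Δ = 50.3 km − 33.7 km = 16.6 km, split between elevation h and root r with h + r = Δ.
Airy balance ρ_c h = (ρ_m − ρ_c) r gives r = h ρ_c/(ρ_m − ρ_c), so h (1 + ρ_c/(ρ_m − ρ_c)) = Δ, i.e. h = Δ (ρ_m − ρ_c)/ρ_m.
h = 16.6 km × 0.64/3.31 = 3.21 km.

3.21 km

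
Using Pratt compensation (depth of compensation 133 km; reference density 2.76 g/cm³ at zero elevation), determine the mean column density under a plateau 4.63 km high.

2.67 g/cm³

Pratt balance: ρ_ref D = ρ (D + h).
ρ = ρ_ref D/(D + h) = 2.76 × 133 km/(133 km + 4.63 km) = 2.67 g/cm³.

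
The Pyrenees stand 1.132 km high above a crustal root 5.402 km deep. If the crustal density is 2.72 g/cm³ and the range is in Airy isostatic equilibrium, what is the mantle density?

3.29 g/cm³

Airy balance: ρ_c h = (ρ_m − ρ_c) r → ρ_m = ρ_c (1 + h/r).
ρ_m = 2.72 × (1 + 1.132 km/5.402 km) = 3.29 g/cm³.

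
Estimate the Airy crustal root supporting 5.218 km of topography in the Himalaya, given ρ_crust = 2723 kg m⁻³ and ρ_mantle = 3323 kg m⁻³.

For local isostatic compensation: the weight of the topography is balanced by the buoyancy of the root, ρ_c h = (ρ_m − ρ_c) r.
r = h · ρ_c / (ρ_m − ρ_c) = 5.218 km × 2723 / (3323 − 2723) = 23.7 km.

23.7 km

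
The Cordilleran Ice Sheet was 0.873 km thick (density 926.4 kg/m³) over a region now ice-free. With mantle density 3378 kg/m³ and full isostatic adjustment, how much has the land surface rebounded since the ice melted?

Removing the load lets mantle flow back in; uplift u satisfies ρ_ice t = ρ_m u.
u = t ρ_ice/ρ_m = 0.873 km × 926.4/3378 = 0.239 km.

0.239 km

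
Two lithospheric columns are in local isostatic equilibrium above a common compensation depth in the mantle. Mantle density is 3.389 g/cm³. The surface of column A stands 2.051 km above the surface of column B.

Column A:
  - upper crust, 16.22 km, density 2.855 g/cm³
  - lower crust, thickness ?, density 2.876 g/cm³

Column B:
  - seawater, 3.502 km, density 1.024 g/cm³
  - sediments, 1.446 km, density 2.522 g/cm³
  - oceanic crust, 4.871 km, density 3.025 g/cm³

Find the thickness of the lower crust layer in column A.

Take the compensation level at the base of the deeper column (depth z_c below the surface of column A) and equate Σ ρ_i t_i down to z_c; mantle fills any gap and the z_c terms cancel.
Column A: 16.22×2.855 + x×2.876 + (z_c − 16.22 − x)×3.389
Column B: 2.051×0 + 3.502×1.024 + 1.446×2.522 + 4.871×3.025 + (z_c − 2.051 − 9.819)×3.389
The z_c×3.389 term appears on both sides and cancels. Collect the known terms of each column as K = Σ(ρt)_known − 3.389 × (depth of known layers): K_A = 46.3081 − 3.389×16.22 = −8.66148; K_B = 21.967635 − 3.389×(2.051 + 9.819) = −18.259795.
Balance: K_A − x×(3.389 − 2.876) = K_B, so x = (K_A − K_B)/(3.389 − 2.876) = 9.59831/0.513 = 18.7 km.

18.7 km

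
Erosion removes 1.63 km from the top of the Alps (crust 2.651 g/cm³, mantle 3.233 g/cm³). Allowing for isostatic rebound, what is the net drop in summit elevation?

0.293 km

Rebound u = e ρ_c/ρ_m = 1.63 km × 2.651/3.233 = 1.337 km.
Net surface drop = e − u = 1.63 km − 1.337 km = e (ρ_m − ρ_c)/ρ_m = 0.293 km.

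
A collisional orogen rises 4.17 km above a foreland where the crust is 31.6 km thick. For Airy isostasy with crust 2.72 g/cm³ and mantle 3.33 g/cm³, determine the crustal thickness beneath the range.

Root depth r = h ρ_c / (ρ_m − ρ_c) = 4.17 km × 2.72 / 0.61 = 18.59 km.
Total thickness = T + h + r = 31.6 km + 4.17 km + 18.59 km = 54.4 km.

54.4 km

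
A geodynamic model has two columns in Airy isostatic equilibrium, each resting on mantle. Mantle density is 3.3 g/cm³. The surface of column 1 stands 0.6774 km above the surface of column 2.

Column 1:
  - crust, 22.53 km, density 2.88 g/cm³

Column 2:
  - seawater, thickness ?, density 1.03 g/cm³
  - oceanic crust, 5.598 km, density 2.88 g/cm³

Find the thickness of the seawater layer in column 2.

Take the compensation level at the base of the deeper column (depth z_c below the surface of column 1) and equate Σ ρ_i t_i down to z_c; mantle fills any gap and the z_c terms cancel.
Column 1: 22.53×2.88 + (z_c − 22.53)×3.3
Column 2: 0.6774×0 + x×1.03 + 5.598×2.88 + (z_c − 0.6774 − 5.598 − x)×3.3
The z_c×3.3 term appears on both sides and cancels. Collect the known terms of each column as K = Σ(ρt)_known − 3.3 × (depth of known layers): K_1 = 64.8864 − 3.3×22.53 = −9.4626; K_2 = 16.12224 − 3.3×(0.6774 + 5.598) = −4.58658.
Balance: K_1 = K_2 − x×(3.3 − 1.03), so x = (K_2 − K_1)/(3.3 − 1.03) = 4.87602/2.27 = 2.15 km.

2.15 km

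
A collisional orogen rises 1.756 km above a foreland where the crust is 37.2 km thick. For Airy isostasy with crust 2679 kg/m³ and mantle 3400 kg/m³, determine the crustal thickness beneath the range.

Root depth r = h ρ_c / (ρ_m − ρ_c) = 1.756 km × 2679 / 721 = 6.525 km.
Total thickness = T + h + r = 37.2 km + 1.756 km + 6.525 km = 45.5 km.

45.5 km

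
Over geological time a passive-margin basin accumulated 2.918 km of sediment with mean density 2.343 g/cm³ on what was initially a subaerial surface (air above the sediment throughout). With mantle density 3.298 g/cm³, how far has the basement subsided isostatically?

2.07 km

Subaerial load: s = t ρ_sed / ρ_m = 2.918 km × 2.343/3.298 = 2.07 km.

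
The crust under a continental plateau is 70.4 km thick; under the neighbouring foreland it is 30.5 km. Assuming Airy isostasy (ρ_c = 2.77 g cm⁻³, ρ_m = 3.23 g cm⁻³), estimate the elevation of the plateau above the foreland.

Excess crust Δ = 70.4 km − 30.5 km = 39.9 km, split between elevation h and root r with h + r = Δ.
Airy balance ρ_c h = (ρ_m − ρ_c) r gives r = h ρ_c/(ρ_m − ρ_c), so h (1 + ρ_c/(ρ_m − ρ_c)) = Δ, i.e. h = Δ (ρ_m − ρ_c)/ρ_m.
h = 39.9 km × 0.46/3.23 = 5.68 km.

5.68 km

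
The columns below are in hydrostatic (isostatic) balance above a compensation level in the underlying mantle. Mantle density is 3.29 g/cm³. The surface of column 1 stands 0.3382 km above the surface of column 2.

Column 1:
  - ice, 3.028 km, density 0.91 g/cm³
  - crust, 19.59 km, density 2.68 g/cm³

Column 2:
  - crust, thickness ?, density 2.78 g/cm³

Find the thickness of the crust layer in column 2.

Take the compensation level at the base of the deeper column (depth z_c below the surface of column 1) and equate Σ ρ_i t_i down to z_c; mantle fills any gap and the z_c terms cancel.
Column 1: 3.028×0.91 + 19.59×2.68 + (z_c − 22.618)×3.29
Column 2: 0.3382×0 + x×2.78 + (z_c − 0.3382 − 0 − x)×3.29
The z_c×3.29 term appears on both sides and cancels. Collect the known terms of each column as K = Σ(ρt)_known − 3.29 × (depth of known layers): K_1 = 55.25668 − 3.29×22.618 = −19.15654; K_2 = 0 − 3.29×(0.3382 + 0) = −1.112678.
Balance: K_1 = K_2 − x×(3.29 − 2.78), so x = (K_2 − K_1)/(3.29 − 2.78) = 18.0439/0.51 = 35.4 km.

35.4 km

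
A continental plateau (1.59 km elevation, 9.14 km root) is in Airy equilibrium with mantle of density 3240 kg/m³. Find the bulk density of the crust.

ρ_c h = (ρ_m − ρ_c) r → ρ_c (h + r) = ρ_m r → ρ_c = ρ_m r / (h + r).
ρ_c = 3240 × 9.14 km / (1.59 km + 9.14 km) = 2760 kg/m³.

2760 kg/m³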